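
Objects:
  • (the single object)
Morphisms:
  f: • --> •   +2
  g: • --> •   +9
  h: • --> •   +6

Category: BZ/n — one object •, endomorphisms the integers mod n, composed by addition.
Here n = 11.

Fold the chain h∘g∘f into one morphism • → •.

  0 +2≡2 +9≡0 +6≡6  (mod 11)
⟦path⟧: +6

Answer: +6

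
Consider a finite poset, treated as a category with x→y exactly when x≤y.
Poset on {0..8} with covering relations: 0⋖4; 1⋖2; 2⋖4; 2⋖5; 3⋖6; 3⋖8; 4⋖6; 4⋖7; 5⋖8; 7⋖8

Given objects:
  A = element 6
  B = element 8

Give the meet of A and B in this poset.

Answer: NO MEET EXISTS

Derivation:
{x : x<=A ∧ x<=B} = {0,1,2,3,4}  (A=6, B=8)
  maximal lower bounds 3 and 4 are incomparable: neither 3<=4 nor 4<=3
→ no greatest lower bound exists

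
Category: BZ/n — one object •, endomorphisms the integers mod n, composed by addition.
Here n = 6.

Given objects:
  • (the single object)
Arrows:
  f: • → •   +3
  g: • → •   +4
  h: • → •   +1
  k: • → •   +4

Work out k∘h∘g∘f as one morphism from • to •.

Answer: +0

Derivation:
  0 +3≡3 +4≡1 +1≡2 +4≡0  (mod 6)
⟦path⟧: +0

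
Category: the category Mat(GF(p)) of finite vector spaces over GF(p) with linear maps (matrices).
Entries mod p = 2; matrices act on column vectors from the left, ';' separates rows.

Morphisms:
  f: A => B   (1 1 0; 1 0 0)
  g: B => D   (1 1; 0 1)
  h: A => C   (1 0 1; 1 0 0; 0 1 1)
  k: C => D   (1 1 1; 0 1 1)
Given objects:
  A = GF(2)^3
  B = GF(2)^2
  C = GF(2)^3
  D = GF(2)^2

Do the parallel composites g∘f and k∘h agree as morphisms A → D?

Answer: DOES NOT COMMUTE

Work:
Along f;g (path 1):
  e0=[1,0,0] f=>[1,1] g=>[0,1]
  e1=[0,1,0] f=>[1,0] g=>[1,0]
  e2=[0,0,1] f=>[0,0] g=>[0,0]
  ⟦path⟧₁ = (0 1 0; 1 0 0)
Along h;k (path 2):
  e0=[1,0,0] h=>[1,1,0] k=>[0,1]
  e1=[0,1,0] h=>[0,0,1] k=>[1,1]
  e2=[0,0,1] h=>[1,0,1] k=>[0,1]
  ⟦path⟧₂ = (0 1 0; 1 1 1)
Equal? NO — does not commute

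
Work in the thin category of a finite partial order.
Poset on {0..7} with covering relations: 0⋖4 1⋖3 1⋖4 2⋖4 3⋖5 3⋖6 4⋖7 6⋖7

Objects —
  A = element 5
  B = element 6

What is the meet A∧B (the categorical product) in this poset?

Lower bounds of A=5 and B=6: {1,3}
  1 <= 3
  3 <= 3
glb = 3

Answer: A∧B = 3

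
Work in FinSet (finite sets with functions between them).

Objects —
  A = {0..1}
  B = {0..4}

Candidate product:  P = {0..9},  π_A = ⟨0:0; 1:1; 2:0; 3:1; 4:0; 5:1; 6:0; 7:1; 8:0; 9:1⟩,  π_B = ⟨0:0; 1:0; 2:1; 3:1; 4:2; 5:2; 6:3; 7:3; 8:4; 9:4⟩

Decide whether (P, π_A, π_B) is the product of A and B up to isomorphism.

Answer: VALID PRODUCT

Derivation:
|A|·|B| = 2·5 = 10;  |P| = 10
Check the pairing map k ↦ (π_A(k), π_B(k)):
  0 : (0,0)
  1 : (1,0)
  2 : (0,1)
  3 : (1,1)
  4 : (0,2)
  5 : (1,2)
  6 : (0,3)
  7 : (1,3)
  8 : (0,4)
  9 : (1,4)
distinct pairs in image: 10 / 10 needed
  → bijection onto A×B; projections well-typed.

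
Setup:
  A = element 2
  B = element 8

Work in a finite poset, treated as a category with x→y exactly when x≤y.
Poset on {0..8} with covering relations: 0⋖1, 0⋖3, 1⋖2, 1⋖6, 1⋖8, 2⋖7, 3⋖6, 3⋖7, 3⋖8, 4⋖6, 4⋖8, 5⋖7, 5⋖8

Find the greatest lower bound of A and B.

Lower bounds of A=2 and B=8: {0,1}
  0 ≤ 1
  1 ≤ 1
glb = 1

Answer: A∧B = 1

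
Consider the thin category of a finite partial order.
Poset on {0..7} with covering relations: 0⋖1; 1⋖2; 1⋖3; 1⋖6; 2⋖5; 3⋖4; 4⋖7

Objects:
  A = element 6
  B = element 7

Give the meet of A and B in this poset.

Lower bounds of A=6 and B=7: {0,1}
  0 <= 1
  1 <= 1
glb = 1

Answer: A∧B = 1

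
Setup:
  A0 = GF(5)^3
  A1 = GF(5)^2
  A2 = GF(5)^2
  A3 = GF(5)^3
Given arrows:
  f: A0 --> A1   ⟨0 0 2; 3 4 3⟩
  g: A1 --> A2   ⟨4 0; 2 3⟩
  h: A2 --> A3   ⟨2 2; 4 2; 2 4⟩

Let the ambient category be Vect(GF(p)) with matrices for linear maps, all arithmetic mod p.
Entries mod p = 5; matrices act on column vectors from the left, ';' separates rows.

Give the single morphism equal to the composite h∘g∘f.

  e0=(1,0,0) f-->(0,3) g-->(0,4) h-->(3,3,1)
  e1=(0,1,0) f-->(0,4) g-->(0,2) h-->(4,4,3)
  e2=(0,0,1) f-->(2,3) g-->(3,3) h-->(2,3,3)
⟦path⟧: ⟨3 4 2; 3 4 3; 1 3 3⟩

Answer: ⟨3 4 2; 3 4 3; 1 3 3⟩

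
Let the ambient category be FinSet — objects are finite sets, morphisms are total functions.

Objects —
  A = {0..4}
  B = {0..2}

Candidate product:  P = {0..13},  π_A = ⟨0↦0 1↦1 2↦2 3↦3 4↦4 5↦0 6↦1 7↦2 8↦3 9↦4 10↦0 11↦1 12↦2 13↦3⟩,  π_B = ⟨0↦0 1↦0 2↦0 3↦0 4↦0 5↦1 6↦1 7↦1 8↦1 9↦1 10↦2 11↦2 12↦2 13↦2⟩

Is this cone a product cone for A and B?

|A|·|B| = 5·3 = 15;  |P| = 14
  → cardinalities differ; no bijection possible.

Answer: NOT A VALID PRODUCT — |P|=14 ≠ |A|·|B|=15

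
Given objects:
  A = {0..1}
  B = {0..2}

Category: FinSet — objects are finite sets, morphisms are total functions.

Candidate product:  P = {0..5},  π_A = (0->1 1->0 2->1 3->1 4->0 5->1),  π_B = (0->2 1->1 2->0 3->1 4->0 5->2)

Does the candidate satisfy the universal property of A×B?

Answer: NOT A VALID PRODUCT — duplicate pair at indices 5,0

Derivation:
|A|·|B| = 2·3 = 6;  |P| = 6
Check the pairing map k ↦ (π_A(k), π_B(k)):
  0 -> (1,2)
  1 -> (0,1)
  2 -> (1,0)
  3 -> (1,1)
  4 -> (0,0)
  5 -> (1,2)  ✗ repeats pair of k=0
distinct pairs in image: 5 / 6 needed
  → (1,2) hit at k=0 and k=5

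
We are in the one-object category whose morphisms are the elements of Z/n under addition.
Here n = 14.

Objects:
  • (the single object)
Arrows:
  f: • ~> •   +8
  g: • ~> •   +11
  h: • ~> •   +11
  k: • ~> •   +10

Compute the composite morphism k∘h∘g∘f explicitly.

  0 +8≡8 +11≡5 +11≡2 +10≡12  (mod 14)
composite: +12

Answer: +12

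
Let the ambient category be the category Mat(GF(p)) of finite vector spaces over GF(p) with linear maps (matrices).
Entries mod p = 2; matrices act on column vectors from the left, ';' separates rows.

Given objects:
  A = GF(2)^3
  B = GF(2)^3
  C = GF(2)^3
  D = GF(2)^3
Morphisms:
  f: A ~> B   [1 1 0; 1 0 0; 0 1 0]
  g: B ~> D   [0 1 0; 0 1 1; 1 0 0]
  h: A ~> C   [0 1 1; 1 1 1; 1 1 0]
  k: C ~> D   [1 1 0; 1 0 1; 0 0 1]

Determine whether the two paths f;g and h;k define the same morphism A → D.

1) trace f;g:
  e0=(1,0,0) f~>(1,1,0) g~>(1,1,1)
  e1=(0,1,0) f~>(1,0,1) g~>(0,1,1)
  e2=(0,0,1) f~>(0,0,0) g~>(0,0,0)
  ⟦path⟧₁ = [1 0 0; 1 1 0; 1 1 0]
2) trace h;k:
  e0=(1,0,0) h~>(0,1,1) k~>(1,1,1)
  e1=(0,1,0) h~>(1,1,1) k~>(0,0,1)
  e2=(0,0,1) h~>(1,1,0) k~>(0,1,0)
  ⟦path⟧₂ = [1 0 0; 1 0 1; 1 1 0]
Equal? distinct morphisms ✗

Answer: DOES NOT COMMUTE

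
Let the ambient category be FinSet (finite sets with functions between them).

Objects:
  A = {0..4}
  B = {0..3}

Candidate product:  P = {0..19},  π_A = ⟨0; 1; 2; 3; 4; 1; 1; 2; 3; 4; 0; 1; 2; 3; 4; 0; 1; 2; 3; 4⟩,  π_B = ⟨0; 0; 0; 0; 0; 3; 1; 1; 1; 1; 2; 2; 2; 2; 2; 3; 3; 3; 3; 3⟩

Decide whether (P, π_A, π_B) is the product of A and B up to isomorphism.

Answer: NOT A VALID PRODUCT — duplicate pair at indices 16,5

Work:
|A|·|B| = 5·4 = 20;  |P| = 20
Check the pairing map k ↦ (π_A(k), π_B(k)):
  0 -> (0,0)
  1 -> (1,0)
  2 -> (2,0)
  3 -> (3,0)
  4 -> (4,0)
  5 -> (1,3)
  6 -> (1,1)
  7 -> (2,1)
  8 -> (3,1)
  9 -> (4,1)
  10 -> (0,2)
  11 -> (1,2)
  12 -> (2,2)
  13 -> (3,2)
  14 -> (4,2)
  15 -> (0,3)
  16 -> (1,3)  ✗ repeats pair of k=5
  17 -> (2,3)
  18 -> (3,3)
  19 -> (4,3)
distinct pairs in image: 19 / 20 needed
  → (1,3) hit at k=5 and k=16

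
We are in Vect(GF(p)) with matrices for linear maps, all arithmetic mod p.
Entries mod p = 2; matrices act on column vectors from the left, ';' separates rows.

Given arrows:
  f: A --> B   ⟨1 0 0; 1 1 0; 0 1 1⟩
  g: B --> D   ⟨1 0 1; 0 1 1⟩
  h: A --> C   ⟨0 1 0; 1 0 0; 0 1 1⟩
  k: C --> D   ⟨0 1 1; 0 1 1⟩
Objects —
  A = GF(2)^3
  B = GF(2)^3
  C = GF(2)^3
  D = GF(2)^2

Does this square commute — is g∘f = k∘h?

Answer: DOES NOT COMMUTE

Trace:
1) trace f;g:
  e0=(1,0,0) f-->(1,1,0) g-->(1,1)
  e1=(0,1,0) f-->(0,1,1) g-->(1,0)
  e2=(0,0,1) f-->(0,0,1) g-->(1,1)
  composite₁ = ⟨1 1 1; 1 0 1⟩
2) trace h;k:
  e0=(1,0,0) h-->(0,1,0) k-->(1,1)
  e1=(0,1,0) h-->(1,0,1) k-->(1,1)
  e2=(0,0,1) h-->(0,0,1) k-->(1,1)
  composite₂ = ⟨1 1 1; 1 1 1⟩
Equal? distinct morphisms ✗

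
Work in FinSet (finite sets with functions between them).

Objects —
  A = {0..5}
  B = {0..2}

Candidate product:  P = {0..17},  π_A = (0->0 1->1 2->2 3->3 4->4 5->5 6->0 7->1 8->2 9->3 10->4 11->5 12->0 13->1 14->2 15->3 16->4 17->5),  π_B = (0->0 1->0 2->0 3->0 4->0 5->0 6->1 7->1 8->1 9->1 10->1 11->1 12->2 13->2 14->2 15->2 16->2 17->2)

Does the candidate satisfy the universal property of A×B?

Answer: VALID PRODUCT

Derivation:
|A|·|B| = 6·3 = 18;  |P| = 18
Check the pairing map k ↦ (π_A(k), π_B(k)):
  0 -> (0,0)
  1 -> (1,0)
  2 -> (2,0)
  3 -> (3,0)
  4 -> (4,0)
  5 -> (5,0)
  6 -> (0,1)
  7 -> (1,1)
  8 -> (2,1)
  9 -> (3,1)
  10 -> (4,1)
  11 -> (5,1)
  12 -> (0,2)
  13 -> (1,2)
  14 -> (2,2)
  15 -> (3,2)
  16 -> (4,2)
  17 -> (5,2)
distinct pairs in image: 18 / 18 needed
  → bijection onto A×B; projections well-typed.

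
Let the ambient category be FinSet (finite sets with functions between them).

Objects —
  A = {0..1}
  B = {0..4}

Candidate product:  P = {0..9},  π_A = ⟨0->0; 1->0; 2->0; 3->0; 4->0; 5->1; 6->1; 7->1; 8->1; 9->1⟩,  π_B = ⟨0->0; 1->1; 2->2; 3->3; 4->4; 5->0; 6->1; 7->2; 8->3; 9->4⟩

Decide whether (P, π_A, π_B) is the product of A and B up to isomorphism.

Answer: VALID PRODUCT

Derivation:
|A|·|B| = 2·5 = 10;  |P| = 10
Check the pairing map k ↦ (π_A(k), π_B(k)):
  0 -> (0,0)
  1 -> (0,1)
  2 -> (0,2)
  3 -> (0,3)
  4 -> (0,4)
  5 -> (1,0)
  6 -> (1,1)
  7 -> (1,2)
  8 -> (1,3)
  9 -> (1,4)
distinct pairs in image: 10 / 10 needed
  → bijection onto A×B; projections well-typed.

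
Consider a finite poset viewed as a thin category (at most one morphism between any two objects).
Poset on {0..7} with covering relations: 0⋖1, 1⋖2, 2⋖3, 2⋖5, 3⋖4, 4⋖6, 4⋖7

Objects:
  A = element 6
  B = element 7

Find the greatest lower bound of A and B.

Answer: A∧B = 4

Derivation:
{x : x≤A ∧ x≤B} = {0,1,2,3,4}  (A=6, B=7)
  0 ≤ 4
  1 ≤ 4
  2 ≤ 4
  3 ≤ 4
  4 ≤ 4
glb = 4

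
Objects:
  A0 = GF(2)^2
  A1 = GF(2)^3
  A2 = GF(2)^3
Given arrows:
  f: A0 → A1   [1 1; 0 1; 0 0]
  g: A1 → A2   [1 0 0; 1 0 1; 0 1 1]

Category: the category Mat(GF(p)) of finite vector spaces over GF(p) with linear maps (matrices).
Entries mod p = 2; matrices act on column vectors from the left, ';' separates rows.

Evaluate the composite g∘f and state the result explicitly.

  e0=(1,0) f→(1,0,0) g→(1,1,0)
  e1=(0,1) f→(1,1,0) g→(1,1,1)
⟦path⟧: [1 1; 1 1; 0 1]

Answer: [1 1; 1 1; 0 1]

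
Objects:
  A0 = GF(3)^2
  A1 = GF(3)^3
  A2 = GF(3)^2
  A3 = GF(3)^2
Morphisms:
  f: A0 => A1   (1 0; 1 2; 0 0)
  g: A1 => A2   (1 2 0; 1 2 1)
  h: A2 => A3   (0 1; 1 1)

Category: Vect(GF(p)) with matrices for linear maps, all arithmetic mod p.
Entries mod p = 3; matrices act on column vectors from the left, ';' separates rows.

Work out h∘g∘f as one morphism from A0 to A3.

Answer: (0 1; 0 2)

Trace:
  e0=[1,0] f=>[1,1,0] g=>[0,0] h=>[0,0]
  e1=[0,1] f=>[0,2,0] g=>[1,1] h=>[1,2]
⟦path⟧: (0 1; 0 2)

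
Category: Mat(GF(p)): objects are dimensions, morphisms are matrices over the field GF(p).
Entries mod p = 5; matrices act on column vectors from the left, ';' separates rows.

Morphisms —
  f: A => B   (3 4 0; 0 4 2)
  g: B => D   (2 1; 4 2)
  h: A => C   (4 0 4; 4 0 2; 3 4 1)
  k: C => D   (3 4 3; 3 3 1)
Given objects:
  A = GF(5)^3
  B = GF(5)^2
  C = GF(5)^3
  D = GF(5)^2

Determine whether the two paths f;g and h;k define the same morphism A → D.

Answer: DOES NOT COMMUTE

Work:
Along f;g (path 1):
  e0=[1,0,0] f=>[3,0] g=>[1,2]
  e1=[0,1,0] f=>[4,4] g=>[2,4]
  e2=[0,0,1] f=>[0,2] g=>[2,4]
  composite₁ = (1 2 2; 2 4 4)
Along h;k (path 2):
  e0=[1,0,0] h=>[4,4,3] k=>[2,2]
  e1=[0,1,0] h=>[0,0,4] k=>[2,4]
  e2=[0,0,1] h=>[4,2,1] k=>[3,4]
  composite₂ = (2 2 3; 2 4 4)
Equal? differ; not commutative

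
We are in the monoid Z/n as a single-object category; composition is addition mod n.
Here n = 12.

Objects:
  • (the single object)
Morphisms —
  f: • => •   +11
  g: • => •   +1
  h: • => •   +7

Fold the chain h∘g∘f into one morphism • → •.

Answer: +7

Work:
  0 +11≡11 +1≡0 +7≡7  (mod 12)
result: +7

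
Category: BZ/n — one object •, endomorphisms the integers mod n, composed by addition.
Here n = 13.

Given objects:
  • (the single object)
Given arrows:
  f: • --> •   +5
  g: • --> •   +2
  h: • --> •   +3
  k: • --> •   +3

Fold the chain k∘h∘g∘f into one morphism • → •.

  0 +5≡5 +2≡7 +3≡10 +3≡0  (mod 13)
⟦path⟧: +0

Answer: +0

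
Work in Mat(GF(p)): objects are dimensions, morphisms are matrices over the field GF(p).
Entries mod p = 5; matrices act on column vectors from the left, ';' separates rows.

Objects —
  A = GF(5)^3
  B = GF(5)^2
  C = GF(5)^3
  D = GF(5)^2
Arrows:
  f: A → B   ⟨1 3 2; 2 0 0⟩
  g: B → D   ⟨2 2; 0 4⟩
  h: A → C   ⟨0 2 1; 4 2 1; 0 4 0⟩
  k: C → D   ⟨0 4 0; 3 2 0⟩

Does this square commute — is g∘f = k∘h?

Answer: DOES NOT COMMUTE

Trace:
Along f;g (path 1):
  e0=[1,0,0] f→[1,2] g→[1,3]
  e1=[0,1,0] f→[3,0] g→[1,0]
  e2=[0,0,1] f→[2,0] g→[4,0]
  ⟦path⟧₁ = ⟨1 1 4; 3 0 0⟩
Along h;k (path 2):
  e0=[1,0,0] h→[0,4,0] k→[1,3]
  e1=[0,1,0] h→[2,2,4] k→[3,0]
  e2=[0,0,1] h→[1,1,0] k→[4,0]
  ⟦path⟧₂ = ⟨1 3 4; 3 0 0⟩
Equal? differ; not commutative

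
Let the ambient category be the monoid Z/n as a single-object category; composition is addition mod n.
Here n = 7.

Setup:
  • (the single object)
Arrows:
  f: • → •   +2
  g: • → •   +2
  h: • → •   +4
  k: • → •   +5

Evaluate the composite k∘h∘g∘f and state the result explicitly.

Answer: +6

Derivation:
  0 +2≡2 +2≡4 +4≡1 +5≡6  (mod 7)
result: +6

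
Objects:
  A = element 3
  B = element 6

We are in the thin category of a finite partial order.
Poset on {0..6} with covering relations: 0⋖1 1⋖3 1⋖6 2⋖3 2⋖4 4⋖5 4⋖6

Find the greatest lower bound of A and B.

{x : x≤A ∧ x≤B} = {0,1,2}  (A=3, B=6)
  maximal lower bounds 1 and 2 are incomparable: neither 1≤2 nor 2≤1
→ no greatest lower bound exists

Answer: NO MEET EXISTS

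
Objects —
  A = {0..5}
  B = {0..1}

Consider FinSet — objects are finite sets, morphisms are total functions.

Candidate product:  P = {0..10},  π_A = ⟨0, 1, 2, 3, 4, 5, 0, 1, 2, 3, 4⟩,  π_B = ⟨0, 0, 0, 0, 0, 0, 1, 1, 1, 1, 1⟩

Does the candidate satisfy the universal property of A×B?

Answer: NOT A VALID PRODUCT — |P|=11 ≠ |A|·|B|=12

Trace:
|A|·|B| = 6·2 = 12;  |P| = 11
  → cardinalities differ; no bijection possible.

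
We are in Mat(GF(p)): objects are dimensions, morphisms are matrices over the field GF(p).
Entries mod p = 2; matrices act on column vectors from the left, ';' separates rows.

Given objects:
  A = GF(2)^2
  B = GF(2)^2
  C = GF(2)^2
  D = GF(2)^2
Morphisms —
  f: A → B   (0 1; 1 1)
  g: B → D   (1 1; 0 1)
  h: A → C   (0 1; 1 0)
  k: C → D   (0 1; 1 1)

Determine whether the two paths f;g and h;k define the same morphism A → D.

Path 1 = f;g:
  e0=(1,0) f→(0,1) g→(1,1)
  e1=(0,1) f→(1,1) g→(0,1)
  result₁ = (1 0; 1 1)
Path 2 = h;k:
  e0=(1,0) h→(0,1) k→(1,1)
  e1=(0,1) h→(1,0) k→(0,1)
  result₂ = (1 0; 1 1)
Equal? same morphism ✓

Answer: COMMUTES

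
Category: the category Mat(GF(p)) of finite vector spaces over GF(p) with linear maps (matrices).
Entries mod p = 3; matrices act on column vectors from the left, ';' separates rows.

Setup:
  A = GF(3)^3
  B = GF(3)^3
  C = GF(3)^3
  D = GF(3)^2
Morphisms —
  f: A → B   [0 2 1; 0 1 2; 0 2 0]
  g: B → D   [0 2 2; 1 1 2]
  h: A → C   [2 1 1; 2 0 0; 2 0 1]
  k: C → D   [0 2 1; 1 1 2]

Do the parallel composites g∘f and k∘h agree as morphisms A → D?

Along f;g (path 1):
  e0=⟨1,0,0⟩ f→⟨0,0,0⟩ g→⟨0,0⟩
  e1=⟨0,1,0⟩ f→⟨2,1,2⟩ g→⟨0,1⟩
  e2=⟨0,0,1⟩ f→⟨1,2,0⟩ g→⟨1,0⟩
  ⟦path⟧₁ = [0 0 1; 0 1 0]
Along h;k (path 2):
  e0=⟨1,0,0⟩ h→⟨2,2,2⟩ k→⟨0,2⟩
  e1=⟨0,1,0⟩ h→⟨1,0,0⟩ k→⟨0,1⟩
  e2=⟨0,0,1⟩ h→⟨1,0,1⟩ k→⟨1,0⟩
  ⟦path⟧₂ = [0 0 1; 2 1 0]
Equal? NO — does not commute

Answer: DOES NOT COMMUTE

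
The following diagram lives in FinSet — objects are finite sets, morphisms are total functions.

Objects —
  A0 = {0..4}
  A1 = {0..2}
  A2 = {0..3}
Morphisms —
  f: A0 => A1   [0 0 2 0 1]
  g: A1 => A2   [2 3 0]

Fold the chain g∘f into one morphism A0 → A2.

Answer: [2 2 0 2 3]

Trace:
  0 f=>0 g=>2
  1 f=>0 g=>2
  2 f=>2 g=>0
  3 f=>0 g=>2
  4 f=>1 g=>3
result: [2 2 0 2 3]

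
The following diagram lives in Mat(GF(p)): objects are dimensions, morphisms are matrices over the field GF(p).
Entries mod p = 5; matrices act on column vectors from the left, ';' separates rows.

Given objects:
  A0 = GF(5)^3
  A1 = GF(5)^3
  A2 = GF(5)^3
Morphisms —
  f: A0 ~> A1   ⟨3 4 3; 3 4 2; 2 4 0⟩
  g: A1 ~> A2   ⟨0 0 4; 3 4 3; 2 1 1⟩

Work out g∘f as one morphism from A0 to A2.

  e0=⟨1,0,0⟩ f~>⟨3,3,2⟩ g~>⟨3,2,1⟩
  e1=⟨0,1,0⟩ f~>⟨4,4,4⟩ g~>⟨1,0,1⟩
  e2=⟨0,0,1⟩ f~>⟨3,2,0⟩ g~>⟨0,2,3⟩
⟦path⟧: ⟨3 1 0; 2 0 2; 1 1 3⟩

Answer: ⟨3 1 0; 2 0 2; 1 1 3⟩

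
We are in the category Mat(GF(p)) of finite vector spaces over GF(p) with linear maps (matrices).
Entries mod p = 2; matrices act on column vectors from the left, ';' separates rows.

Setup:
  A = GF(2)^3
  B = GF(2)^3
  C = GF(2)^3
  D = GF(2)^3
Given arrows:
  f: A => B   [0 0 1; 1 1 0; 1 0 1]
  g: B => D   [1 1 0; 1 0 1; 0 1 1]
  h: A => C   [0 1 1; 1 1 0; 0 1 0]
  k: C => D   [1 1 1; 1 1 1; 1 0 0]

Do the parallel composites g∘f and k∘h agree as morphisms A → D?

1) trace f;g:
  e0=⟨1,0,0⟩ f=>⟨0,1,1⟩ g=>⟨1,1,0⟩
  e1=⟨0,1,0⟩ f=>⟨0,1,0⟩ g=>⟨1,0,1⟩
  e2=⟨0,0,1⟩ f=>⟨1,0,1⟩ g=>⟨1,0,1⟩
  result₁ = [1 1 1; 1 0 0; 0 1 1]
2) trace h;k:
  e0=⟨1,0,0⟩ h=>⟨0,1,0⟩ k=>⟨1,1,0⟩
  e1=⟨0,1,0⟩ h=>⟨1,1,1⟩ k=>⟨1,1,1⟩
  e2=⟨0,0,1⟩ h=>⟨1,0,0⟩ k=>⟨1,1,1⟩
  result₂ = [1 1 1; 1 1 1; 0 1 1]
Equal? differ; not commutative

Answer: DOES NOT COMMUTE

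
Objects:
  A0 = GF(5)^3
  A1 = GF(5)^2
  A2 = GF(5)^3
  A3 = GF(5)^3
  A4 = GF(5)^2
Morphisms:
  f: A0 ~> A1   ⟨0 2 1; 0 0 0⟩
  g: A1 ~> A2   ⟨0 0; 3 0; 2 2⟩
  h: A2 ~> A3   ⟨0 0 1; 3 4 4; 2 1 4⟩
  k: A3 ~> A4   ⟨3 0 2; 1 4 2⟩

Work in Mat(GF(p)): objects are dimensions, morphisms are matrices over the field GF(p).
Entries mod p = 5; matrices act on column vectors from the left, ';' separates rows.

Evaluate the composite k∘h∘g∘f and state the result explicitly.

Answer: ⟨0 1 3; 0 3 4⟩

Trace:
  e0=(1,0,0) f~>(0,0) g~>(0,0,0) h~>(0,0,0) k~>(0,0)
  e1=(0,1,0) f~>(2,0) g~>(0,1,4) h~>(4,0,2) k~>(1,3)
  e2=(0,0,1) f~>(1,0) g~>(0,3,2) h~>(2,0,1) k~>(3,4)
composite: ⟨0 1 3; 0 3 4⟩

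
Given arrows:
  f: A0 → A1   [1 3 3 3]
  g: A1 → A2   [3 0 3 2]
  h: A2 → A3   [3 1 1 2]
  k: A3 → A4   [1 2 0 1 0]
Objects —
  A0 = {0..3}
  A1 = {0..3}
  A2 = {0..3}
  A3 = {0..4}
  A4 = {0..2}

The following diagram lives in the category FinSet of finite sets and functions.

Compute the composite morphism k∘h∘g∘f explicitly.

  0 f→1 g→0 h→3 k→1
  1 f→3 g→2 h→1 k→2
  2 f→3 g→2 h→1 k→2
  3 f→3 g→2 h→1 k→2
⟦path⟧: [1 2 2 2]

Answer: [1 2 2 2]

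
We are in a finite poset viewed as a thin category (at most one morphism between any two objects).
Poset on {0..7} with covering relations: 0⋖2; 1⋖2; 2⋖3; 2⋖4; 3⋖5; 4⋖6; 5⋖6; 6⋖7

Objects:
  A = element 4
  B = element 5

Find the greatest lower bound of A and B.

Common predecessors of 4,5: {0,1,2}
  0 ⊑ 2
  1 ⊑ 2
  2 ⊑ 2
glb = 2

Answer: A∧B = 2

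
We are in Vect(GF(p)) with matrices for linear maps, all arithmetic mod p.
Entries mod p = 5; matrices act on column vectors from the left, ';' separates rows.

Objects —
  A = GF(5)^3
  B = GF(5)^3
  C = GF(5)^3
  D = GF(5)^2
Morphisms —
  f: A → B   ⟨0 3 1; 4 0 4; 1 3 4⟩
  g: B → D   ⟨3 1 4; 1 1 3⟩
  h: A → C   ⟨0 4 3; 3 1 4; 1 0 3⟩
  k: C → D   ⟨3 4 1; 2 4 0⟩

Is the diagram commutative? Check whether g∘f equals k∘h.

1) trace f;g:
  e0=[1,0,0] f→[0,4,1] g→[3,2]
  e1=[0,1,0] f→[3,0,3] g→[1,2]
  e2=[0,0,1] f→[1,4,4] g→[3,2]
  ⟦path⟧₁ = ⟨3 1 3; 2 2 2⟩
2) trace h;k:
  e0=[1,0,0] h→[0,3,1] k→[3,2]
  e1=[0,1,0] h→[4,1,0] k→[1,2]
  e2=[0,0,1] h→[3,4,3] k→[3,2]
  ⟦path⟧₂ = ⟨3 1 3; 2 2 2⟩
Equal? equal; square commutes

Answer: COMMUTES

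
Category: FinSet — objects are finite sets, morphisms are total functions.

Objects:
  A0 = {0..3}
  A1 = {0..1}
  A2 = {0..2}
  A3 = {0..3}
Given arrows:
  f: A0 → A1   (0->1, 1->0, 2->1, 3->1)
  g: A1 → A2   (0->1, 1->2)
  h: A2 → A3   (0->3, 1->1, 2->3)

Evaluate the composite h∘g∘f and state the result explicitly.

Answer: (0->3, 1->1, 2->3, 3->3)

Work:
  0 f→1 g→2 h→3
  1 f→0 g→1 h→1
  2 f→1 g→2 h→3
  3 f→1 g→2 h→3
⟦path⟧: (0->3, 1->1, 2->3, 3->3)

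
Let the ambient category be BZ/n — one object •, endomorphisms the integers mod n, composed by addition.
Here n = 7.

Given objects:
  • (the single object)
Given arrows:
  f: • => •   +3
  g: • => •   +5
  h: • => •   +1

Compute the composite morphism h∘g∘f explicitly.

  0 +3≡3 +5≡1 +1≡2  (mod 7)
result: +2

Answer: +2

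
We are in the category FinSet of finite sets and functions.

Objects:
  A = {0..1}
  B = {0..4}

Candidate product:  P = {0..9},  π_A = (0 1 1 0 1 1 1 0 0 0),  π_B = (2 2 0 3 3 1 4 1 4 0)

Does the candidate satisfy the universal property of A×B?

Answer: VALID PRODUCT

Work:
|A|·|B| = 2·5 = 10;  |P| = 10
Check the pairing map k ↦ (π_A(k), π_B(k)):
  0 -> (0,2)
  1 -> (1,2)
  2 -> (1,0)
  3 -> (0,3)
  4 -> (1,3)
  5 -> (1,1)
  6 -> (1,4)
  7 -> (0,1)
  8 -> (0,4)
  9 -> (0,0)
distinct pairs in image: 10 / 10 needed
  → bijection onto A×B; projections well-typed.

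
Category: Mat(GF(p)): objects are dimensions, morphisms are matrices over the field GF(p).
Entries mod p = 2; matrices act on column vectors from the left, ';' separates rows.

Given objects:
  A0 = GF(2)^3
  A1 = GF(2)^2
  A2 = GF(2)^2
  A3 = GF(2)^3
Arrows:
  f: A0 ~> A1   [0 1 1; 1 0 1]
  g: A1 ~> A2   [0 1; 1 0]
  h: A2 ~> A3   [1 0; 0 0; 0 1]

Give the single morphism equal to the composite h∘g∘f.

  e0=(1,0,0) f~>(0,1) g~>(1,0) h~>(1,0,0)
  e1=(0,1,0) f~>(1,0) g~>(0,1) h~>(0,0,1)
  e2=(0,0,1) f~>(1,1) g~>(1,1) h~>(1,0,1)
composite: [1 0 1; 0 0 0; 0 1 1]

Answer: [1 0 1; 0 0 0; 0 1 1]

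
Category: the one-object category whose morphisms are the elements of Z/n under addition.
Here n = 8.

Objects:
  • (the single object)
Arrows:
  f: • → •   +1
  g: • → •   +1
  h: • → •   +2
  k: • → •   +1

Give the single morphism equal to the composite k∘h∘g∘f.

Answer: +5

Work:
  0 +1≡1 +1≡2 +2≡4 +1≡5  (mod 8)
⟦path⟧: +5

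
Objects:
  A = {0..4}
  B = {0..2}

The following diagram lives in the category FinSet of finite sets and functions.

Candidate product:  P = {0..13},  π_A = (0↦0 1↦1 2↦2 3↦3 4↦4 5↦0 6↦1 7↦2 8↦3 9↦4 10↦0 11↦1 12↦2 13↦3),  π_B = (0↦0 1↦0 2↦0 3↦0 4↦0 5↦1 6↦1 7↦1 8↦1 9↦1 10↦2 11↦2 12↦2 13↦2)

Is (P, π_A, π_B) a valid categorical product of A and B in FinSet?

|A|·|B| = 5·3 = 15;  |P| = 14
  → cardinalities differ; no bijection possible.

Answer: NOT A VALID PRODUCT — |P|=14 ≠ |A|·|B|=15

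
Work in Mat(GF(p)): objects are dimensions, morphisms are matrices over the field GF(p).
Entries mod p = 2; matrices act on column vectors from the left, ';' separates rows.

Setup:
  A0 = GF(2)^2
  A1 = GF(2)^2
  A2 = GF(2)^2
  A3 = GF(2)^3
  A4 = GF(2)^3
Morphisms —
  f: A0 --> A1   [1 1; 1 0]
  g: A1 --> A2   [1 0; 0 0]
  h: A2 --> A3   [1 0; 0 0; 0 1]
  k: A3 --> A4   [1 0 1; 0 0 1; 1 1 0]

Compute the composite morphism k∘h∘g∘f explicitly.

  e0=⟨1,0⟩ f-->⟨1,1⟩ g-->⟨1,0⟩ h-->⟨1,0,0⟩ k-->⟨1,0,1⟩
  e1=⟨0,1⟩ f-->⟨1,0⟩ g-->⟨1,0⟩ h-->⟨1,0,0⟩ k-->⟨1,0,1⟩
result: [1 1; 0 0; 1 1]

Answer: [1 1; 0 0; 1 1]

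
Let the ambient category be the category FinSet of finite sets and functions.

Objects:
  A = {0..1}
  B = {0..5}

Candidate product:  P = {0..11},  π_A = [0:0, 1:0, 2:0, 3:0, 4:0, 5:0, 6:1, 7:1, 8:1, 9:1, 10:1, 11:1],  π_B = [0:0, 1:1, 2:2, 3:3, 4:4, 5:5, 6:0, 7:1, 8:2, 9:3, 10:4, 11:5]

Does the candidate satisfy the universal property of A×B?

Answer: VALID PRODUCT

Derivation:
|A|·|B| = 2·6 = 12;  |P| = 12
Check the pairing map k ↦ (π_A(k), π_B(k)):
  0 : (0,0)
  1 : (0,1)
  2 : (0,2)
  3 : (0,3)
  4 : (0,4)
  5 : (0,5)
  6 : (1,0)
  7 : (1,1)
  8 : (1,2)
  9 : (1,3)
  10 : (1,4)
  11 : (1,5)
distinct pairs in image: 12 / 12 needed
  → bijection onto A×B; projections well-typed.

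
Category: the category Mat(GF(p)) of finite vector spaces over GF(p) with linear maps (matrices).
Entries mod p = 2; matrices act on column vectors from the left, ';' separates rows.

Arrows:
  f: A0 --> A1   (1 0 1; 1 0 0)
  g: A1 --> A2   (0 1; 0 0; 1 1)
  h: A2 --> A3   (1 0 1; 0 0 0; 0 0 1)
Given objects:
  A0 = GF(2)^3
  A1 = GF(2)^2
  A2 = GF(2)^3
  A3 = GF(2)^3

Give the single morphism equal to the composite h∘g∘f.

Answer: (1 0 1; 0 0 0; 0 0 1)

Trace:
  e0=⟨1,0,0⟩ f-->⟨1,1⟩ g-->⟨1,0,0⟩ h-->⟨1,0,0⟩
  e1=⟨0,1,0⟩ f-->⟨0,0⟩ g-->⟨0,0,0⟩ h-->⟨0,0,0⟩
  e2=⟨0,0,1⟩ f-->⟨1,0⟩ g-->⟨0,0,1⟩ h-->⟨1,0,1⟩
composite: (1 0 1; 0 0 0; 0 0 1)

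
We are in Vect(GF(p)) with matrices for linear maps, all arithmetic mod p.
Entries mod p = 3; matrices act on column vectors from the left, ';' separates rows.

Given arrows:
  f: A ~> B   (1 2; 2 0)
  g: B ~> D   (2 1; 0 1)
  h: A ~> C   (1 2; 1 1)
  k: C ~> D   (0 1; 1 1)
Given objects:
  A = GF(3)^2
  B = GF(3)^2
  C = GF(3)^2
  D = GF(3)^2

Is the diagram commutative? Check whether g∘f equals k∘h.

Answer: COMMUTES

Derivation:
Path 1 = f;g:
  e0=[1,0] f~>[1,2] g~>[1,2]
  e1=[0,1] f~>[2,0] g~>[1,0]
  ⟦path⟧₁ = (1 1; 2 0)
Path 2 = h;k:
  e0=[1,0] h~>[1,1] k~>[1,2]
  e1=[0,1] h~>[2,1] k~>[1,0]
  ⟦path⟧₂ = (1 1; 2 0)
Equal? YES — commutes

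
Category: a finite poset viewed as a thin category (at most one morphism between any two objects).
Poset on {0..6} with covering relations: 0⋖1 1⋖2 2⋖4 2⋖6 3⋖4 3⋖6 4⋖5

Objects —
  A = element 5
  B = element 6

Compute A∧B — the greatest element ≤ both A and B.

Answer: NO MEET EXISTS

Derivation:
Lower bounds of A=5 and B=6: {0,1,2,3}
  maximal lower bounds 2 and 3 are incomparable: neither 2≤3 nor 3≤2
→ no greatest lower bound exists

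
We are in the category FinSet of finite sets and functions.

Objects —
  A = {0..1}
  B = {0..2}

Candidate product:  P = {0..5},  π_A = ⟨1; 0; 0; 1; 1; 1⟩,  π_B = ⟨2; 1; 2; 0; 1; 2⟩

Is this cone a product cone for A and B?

|A|·|B| = 2·3 = 6;  |P| = 6
Check the pairing map k ↦ (π_A(k), π_B(k)):
  0 : (1,2)
  1 : (0,1)
  2 : (0,2)
  3 : (1,0)
  4 : (1,1)
  5 : (1,2)  ✗ repeats pair of k=0
distinct pairs in image: 5 / 6 needed
  → (1,2) hit at k=0 and k=5

Answer: NOT A VALID PRODUCT — duplicate pair at indices 5,0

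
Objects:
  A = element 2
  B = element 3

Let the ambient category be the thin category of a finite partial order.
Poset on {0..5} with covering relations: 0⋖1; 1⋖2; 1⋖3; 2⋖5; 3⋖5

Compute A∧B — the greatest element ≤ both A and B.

Answer: A∧B = 1

Derivation:
{x : x<=A ∧ x<=B} = {0,1}  (A=2, B=3)
  0 <= 1
  1 <= 1
glb = 1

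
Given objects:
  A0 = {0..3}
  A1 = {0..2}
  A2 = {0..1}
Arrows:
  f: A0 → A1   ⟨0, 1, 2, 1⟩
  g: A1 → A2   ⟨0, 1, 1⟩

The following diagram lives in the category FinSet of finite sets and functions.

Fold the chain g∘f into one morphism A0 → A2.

Answer: ⟨0, 1, 1, 1⟩

Derivation:
  0 f→0 g→0
  1 f→1 g→1
  2 f→2 g→1
  3 f→1 g→1
result: ⟨0, 1, 1, 1⟩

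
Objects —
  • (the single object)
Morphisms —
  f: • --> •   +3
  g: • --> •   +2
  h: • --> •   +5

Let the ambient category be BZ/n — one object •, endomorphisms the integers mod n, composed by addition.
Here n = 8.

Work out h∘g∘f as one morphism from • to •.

Answer: +2

Trace:
  0 +3≡3 +2≡5 +5≡2  (mod 8)
⟦path⟧: +2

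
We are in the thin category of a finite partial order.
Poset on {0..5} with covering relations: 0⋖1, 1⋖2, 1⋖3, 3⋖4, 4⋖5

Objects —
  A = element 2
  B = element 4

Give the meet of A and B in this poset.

Answer: A∧B = 1

Trace:
Common predecessors of 2,4: {0,1}
  0 ≤ 1
  1 ≤ 1
glb = 1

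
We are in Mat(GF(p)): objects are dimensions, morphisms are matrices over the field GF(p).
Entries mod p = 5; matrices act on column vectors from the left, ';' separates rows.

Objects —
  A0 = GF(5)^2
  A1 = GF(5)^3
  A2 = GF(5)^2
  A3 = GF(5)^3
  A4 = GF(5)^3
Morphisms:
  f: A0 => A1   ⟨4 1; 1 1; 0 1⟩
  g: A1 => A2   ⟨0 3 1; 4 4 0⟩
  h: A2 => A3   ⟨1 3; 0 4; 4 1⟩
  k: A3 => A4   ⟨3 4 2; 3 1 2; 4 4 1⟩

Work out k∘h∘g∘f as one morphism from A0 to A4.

  e0=⟨1,0⟩ f=>⟨4,1,0⟩ g=>⟨3,0⟩ h=>⟨3,0,2⟩ k=>⟨3,3,4⟩
  e1=⟨0,1⟩ f=>⟨1,1,1⟩ g=>⟨4,3⟩ h=>⟨3,2,4⟩ k=>⟨0,4,4⟩
result: ⟨3 0; 3 4; 4 4⟩

Answer: ⟨3 0; 3 4; 4 4⟩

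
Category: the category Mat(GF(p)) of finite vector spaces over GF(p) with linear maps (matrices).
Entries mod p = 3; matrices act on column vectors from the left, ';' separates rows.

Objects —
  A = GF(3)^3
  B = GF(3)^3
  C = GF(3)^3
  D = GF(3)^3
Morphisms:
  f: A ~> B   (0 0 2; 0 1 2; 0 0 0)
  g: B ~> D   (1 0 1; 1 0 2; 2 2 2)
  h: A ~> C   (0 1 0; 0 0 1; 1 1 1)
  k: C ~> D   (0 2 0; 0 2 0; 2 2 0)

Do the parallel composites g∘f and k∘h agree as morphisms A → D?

Path 1 = f;g:
  e0=(1,0,0) f~>(0,0,0) g~>(0,0,0)
  e1=(0,1,0) f~>(0,1,0) g~>(0,0,2)
  e2=(0,0,1) f~>(2,2,0) g~>(2,2,2)
  ⟦path⟧₁ = (0 0 2; 0 0 2; 0 2 2)
Path 2 = h;k:
  e0=(1,0,0) h~>(0,0,1) k~>(0,0,0)
  e1=(0,1,0) h~>(1,0,1) k~>(0,0,2)
  e2=(0,0,1) h~>(0,1,1) k~>(2,2,2)
  ⟦path⟧₂ = (0 0 2; 0 0 2; 0 2 2)
Equal? YES — commutes

Answer: COMMUTES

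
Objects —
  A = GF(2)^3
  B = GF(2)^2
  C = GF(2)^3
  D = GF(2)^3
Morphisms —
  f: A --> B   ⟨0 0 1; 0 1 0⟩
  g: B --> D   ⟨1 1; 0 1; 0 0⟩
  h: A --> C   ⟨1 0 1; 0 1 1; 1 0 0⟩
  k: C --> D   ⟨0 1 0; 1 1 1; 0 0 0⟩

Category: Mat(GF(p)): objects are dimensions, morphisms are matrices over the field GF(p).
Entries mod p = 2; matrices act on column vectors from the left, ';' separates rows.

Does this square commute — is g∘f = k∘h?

Answer: COMMUTES

Work:
Path 1 = f;g:
  e0=(1,0,0) f-->(0,0) g-->(0,0,0)
  e1=(0,1,0) f-->(0,1) g-->(1,1,0)
  e2=(0,0,1) f-->(1,0) g-->(1,0,0)
  composite₁ = ⟨0 1 1; 0 1 0; 0 0 0⟩
Path 2 = h;k:
  e0=(1,0,0) h-->(1,0,1) k-->(0,0,0)
  e1=(0,1,0) h-->(0,1,0) k-->(1,1,0)
  e2=(0,0,1) h-->(1,1,0) k-->(1,0,0)
  composite₂ = ⟨0 1 1; 0 1 0; 0 0 0⟩
Equal? same morphism ✓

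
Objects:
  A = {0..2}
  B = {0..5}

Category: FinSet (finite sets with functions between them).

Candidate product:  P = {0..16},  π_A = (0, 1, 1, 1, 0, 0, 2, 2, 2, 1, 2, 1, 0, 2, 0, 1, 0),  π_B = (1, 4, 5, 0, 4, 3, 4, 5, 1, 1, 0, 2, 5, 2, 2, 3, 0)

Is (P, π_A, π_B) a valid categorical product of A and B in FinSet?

Answer: NOT A VALID PRODUCT — |P|=17 ≠ |A|·|B|=18

Work:
|A|·|B| = 3·6 = 18;  |P| = 17
  → cardinalities differ; no bijection possible.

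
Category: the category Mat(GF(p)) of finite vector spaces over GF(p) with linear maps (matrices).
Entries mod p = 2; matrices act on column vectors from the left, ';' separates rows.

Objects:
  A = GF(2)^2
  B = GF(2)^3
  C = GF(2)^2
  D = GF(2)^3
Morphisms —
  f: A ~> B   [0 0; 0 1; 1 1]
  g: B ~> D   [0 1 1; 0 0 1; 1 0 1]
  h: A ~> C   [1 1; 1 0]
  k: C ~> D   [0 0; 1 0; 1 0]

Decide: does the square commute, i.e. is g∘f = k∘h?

Answer: DOES NOT COMMUTE

Trace:
Along f;g (path 1):
  e0=⟨1,0⟩ f~>⟨0,0,1⟩ g~>⟨1,1,1⟩
  e1=⟨0,1⟩ f~>⟨0,1,1⟩ g~>⟨0,1,1⟩
  result₁ = [1 0; 1 1; 1 1]
Along h;k (path 2):
  e0=⟨1,0⟩ h~>⟨1,1⟩ k~>⟨0,1,1⟩
  e1=⟨0,1⟩ h~>⟨1,0⟩ k~>⟨0,1,1⟩
  result₂ = [0 0; 1 1; 1 1]
Equal? NO — does not commute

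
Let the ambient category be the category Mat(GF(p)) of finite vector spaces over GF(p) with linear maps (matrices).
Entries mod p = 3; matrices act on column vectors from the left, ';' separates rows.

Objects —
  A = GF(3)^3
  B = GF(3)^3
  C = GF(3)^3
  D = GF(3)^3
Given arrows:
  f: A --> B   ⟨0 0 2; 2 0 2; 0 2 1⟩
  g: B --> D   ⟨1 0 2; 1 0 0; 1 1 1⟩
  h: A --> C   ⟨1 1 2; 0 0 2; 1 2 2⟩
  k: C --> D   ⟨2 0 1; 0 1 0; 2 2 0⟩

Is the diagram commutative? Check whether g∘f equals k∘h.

Answer: DOES NOT COMMUTE

Derivation:
Path 1 = f;g:
  e0=⟨1,0,0⟩ f-->⟨0,2,0⟩ g-->⟨0,0,2⟩
  e1=⟨0,1,0⟩ f-->⟨0,0,2⟩ g-->⟨1,0,2⟩
  e2=⟨0,0,1⟩ f-->⟨2,2,1⟩ g-->⟨1,2,2⟩
  composite₁ = ⟨0 1 1; 0 0 2; 2 2 2⟩
Path 2 = h;k:
  e0=⟨1,0,0⟩ h-->⟨1,0,1⟩ k-->⟨0,0,2⟩
  e1=⟨0,1,0⟩ h-->⟨1,0,2⟩ k-->⟨1,0,2⟩
  e2=⟨0,0,1⟩ h-->⟨2,2,2⟩ k-->⟨0,2,2⟩
  composite₂ = ⟨0 1 0; 0 0 2; 2 2 2⟩
Equal? distinct morphisms ✗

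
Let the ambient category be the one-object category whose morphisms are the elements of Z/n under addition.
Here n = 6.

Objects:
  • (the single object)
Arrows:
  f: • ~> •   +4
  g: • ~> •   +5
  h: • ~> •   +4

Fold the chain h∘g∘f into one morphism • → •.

  0 +4≡4 +5≡3 +4≡1  (mod 6)
result: +1

Answer: +1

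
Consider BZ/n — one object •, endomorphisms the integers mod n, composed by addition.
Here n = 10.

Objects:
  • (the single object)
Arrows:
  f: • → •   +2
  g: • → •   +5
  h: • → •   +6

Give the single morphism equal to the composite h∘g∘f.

Answer: +3

Trace:
  0 +2≡2 +5≡7 +6≡3  (mod 10)
⟦path⟧: +3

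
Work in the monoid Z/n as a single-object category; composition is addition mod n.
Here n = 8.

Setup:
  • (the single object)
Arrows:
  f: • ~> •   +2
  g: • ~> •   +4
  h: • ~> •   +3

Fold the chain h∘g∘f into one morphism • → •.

Answer: +1

Work:
  0 +2≡2 +4≡6 +3≡1  (mod 8)
composite: +1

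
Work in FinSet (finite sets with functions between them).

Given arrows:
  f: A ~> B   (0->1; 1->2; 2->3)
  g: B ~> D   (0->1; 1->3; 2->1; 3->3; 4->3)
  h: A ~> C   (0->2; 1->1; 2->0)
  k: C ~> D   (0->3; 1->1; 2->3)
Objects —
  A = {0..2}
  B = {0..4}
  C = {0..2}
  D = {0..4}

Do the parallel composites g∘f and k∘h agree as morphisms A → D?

Answer: COMMUTES

Derivation:
1) trace f;g:
  0 f~>1 g~>3
  1 f~>2 g~>1
  2 f~>3 g~>3
  composite₁ = (0->3; 1->1; 2->3)
2) trace h;k:
  0 h~>2 k~>3
  1 h~>1 k~>1
  2 h~>0 k~>3
  composite₂ = (0->3; 1->1; 2->3)
Equal? YES — commutes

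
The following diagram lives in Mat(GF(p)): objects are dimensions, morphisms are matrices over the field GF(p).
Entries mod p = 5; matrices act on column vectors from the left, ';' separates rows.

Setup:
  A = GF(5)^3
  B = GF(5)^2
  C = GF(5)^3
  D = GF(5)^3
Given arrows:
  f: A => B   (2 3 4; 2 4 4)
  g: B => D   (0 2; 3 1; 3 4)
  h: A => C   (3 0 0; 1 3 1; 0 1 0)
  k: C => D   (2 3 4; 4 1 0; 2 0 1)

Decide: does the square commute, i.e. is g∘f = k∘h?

1) trace f;g:
  e0=⟨1,0,0⟩ f=>⟨2,2⟩ g=>⟨4,3,4⟩
  e1=⟨0,1,0⟩ f=>⟨3,4⟩ g=>⟨3,3,0⟩
  e2=⟨0,0,1⟩ f=>⟨4,4⟩ g=>⟨3,1,3⟩
  composite₁ = (4 3 3; 3 3 1; 4 0 3)
2) trace h;k:
  e0=⟨1,0,0⟩ h=>⟨3,1,0⟩ k=>⟨4,3,1⟩
  e1=⟨0,1,0⟩ h=>⟨0,3,1⟩ k=>⟨3,3,1⟩
  e2=⟨0,0,1⟩ h=>⟨0,1,0⟩ k=>⟨3,1,0⟩
  composite₂ = (4 3 3; 3 3 1; 1 1 0)
Equal? differ; not commutative

Answer: DOES NOT COMMUTE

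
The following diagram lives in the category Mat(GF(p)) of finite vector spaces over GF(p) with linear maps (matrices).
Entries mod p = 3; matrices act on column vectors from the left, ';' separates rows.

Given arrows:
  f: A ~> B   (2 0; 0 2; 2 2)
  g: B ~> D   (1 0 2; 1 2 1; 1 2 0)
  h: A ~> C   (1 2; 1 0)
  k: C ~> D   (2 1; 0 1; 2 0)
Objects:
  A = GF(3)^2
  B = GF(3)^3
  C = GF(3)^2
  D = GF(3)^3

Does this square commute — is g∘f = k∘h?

1) trace f;g:
  e0=(1,0) f~>(2,0,2) g~>(0,1,2)
  e1=(0,1) f~>(0,2,2) g~>(1,0,1)
  result₁ = (0 1; 1 0; 2 1)
2) trace h;k:
  e0=(1,0) h~>(1,1) k~>(0,1,2)
  e1=(0,1) h~>(2,0) k~>(1,0,1)
  result₂ = (0 1; 1 0; 2 1)
Equal? equal; square commutes

Answer: COMMUTES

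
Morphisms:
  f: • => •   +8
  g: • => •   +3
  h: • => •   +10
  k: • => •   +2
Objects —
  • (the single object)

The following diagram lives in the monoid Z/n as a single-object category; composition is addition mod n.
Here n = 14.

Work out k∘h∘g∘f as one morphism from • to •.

Answer: +9

Work:
  0 +8≡8 +3≡11 +10≡7 +2≡9  (mod 14)
result: +9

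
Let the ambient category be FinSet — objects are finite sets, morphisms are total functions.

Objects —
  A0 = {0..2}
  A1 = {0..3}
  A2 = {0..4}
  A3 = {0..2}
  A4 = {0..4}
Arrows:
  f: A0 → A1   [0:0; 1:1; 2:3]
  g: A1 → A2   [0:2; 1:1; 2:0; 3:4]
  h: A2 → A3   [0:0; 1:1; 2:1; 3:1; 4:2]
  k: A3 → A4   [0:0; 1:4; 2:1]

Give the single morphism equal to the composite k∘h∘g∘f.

Answer: [0:4; 1:4; 2:1]

Derivation:
  0 f→0 g→2 h→1 k→4
  1 f→1 g→1 h→1 k→4
  2 f→3 g→4 h→2 k→1
composite: [0:4; 1:4; 2:1]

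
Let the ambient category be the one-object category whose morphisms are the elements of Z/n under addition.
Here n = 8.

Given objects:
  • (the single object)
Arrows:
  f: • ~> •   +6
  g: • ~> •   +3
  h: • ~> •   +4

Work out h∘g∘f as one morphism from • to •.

Answer: +5

Trace:
  0 +6≡6 +3≡1 +4≡5  (mod 8)
⟦path⟧: +5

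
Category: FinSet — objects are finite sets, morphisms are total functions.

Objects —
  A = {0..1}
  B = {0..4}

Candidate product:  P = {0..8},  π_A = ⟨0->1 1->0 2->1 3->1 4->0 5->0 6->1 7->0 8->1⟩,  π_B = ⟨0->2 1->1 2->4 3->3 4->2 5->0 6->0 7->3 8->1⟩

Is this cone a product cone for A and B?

|A|·|B| = 2·5 = 10;  |P| = 9
  → cardinalities differ; no bijection possible.

Answer: NOT A VALID PRODUCT — |P|=9 ≠ |A|·|B|=10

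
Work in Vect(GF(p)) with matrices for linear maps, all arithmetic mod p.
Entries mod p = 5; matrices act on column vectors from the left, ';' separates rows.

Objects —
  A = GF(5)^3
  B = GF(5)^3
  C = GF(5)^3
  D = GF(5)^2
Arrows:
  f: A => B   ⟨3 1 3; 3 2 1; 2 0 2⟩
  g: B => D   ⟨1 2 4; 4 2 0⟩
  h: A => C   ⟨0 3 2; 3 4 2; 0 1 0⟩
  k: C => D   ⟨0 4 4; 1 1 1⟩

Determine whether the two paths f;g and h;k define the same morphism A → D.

Along f;g (path 1):
  e0=⟨1,0,0⟩ f=>⟨3,3,2⟩ g=>⟨2,3⟩
  e1=⟨0,1,0⟩ f=>⟨1,2,0⟩ g=>⟨0,3⟩
  e2=⟨0,0,1⟩ f=>⟨3,1,2⟩ g=>⟨3,4⟩
  ⟦path⟧₁ = ⟨2 0 3; 3 3 4⟩
Along h;k (path 2):
  e0=⟨1,0,0⟩ h=>⟨0,3,0⟩ k=>⟨2,3⟩
  e1=⟨0,1,0⟩ h=>⟨3,4,1⟩ k=>⟨0,3⟩
  e2=⟨0,0,1⟩ h=>⟨2,2,0⟩ k=>⟨3,4⟩
  ⟦path⟧₂ = ⟨2 0 3; 3 3 4⟩
Equal? YES — commutes

Answer: COMMUTES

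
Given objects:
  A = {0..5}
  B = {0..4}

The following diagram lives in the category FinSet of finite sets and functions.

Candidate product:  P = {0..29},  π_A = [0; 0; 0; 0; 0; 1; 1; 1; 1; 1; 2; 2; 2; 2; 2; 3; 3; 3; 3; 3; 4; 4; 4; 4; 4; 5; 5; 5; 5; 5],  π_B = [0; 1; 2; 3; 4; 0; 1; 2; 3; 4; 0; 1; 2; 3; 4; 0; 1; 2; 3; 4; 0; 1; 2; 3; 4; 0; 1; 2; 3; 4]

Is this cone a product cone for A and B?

Answer: VALID PRODUCT

Trace:
|A|·|B| = 6·5 = 30;  |P| = 30
Check the pairing map k ↦ (π_A(k), π_B(k)):
  0 : (0,0)
  1 : (0,1)
  2 : (0,2)
  3 : (0,3)
  4 : (0,4)
  5 : (1,0)
  6 : (1,1)
  7 : (1,2)
  8 : (1,3)
  9 : (1,4)
  10 : (2,0)
  11 : (2,1)
  12 : (2,2)
  13 : (2,3)
  14 : (2,4)
  15 : (3,0)
  16 : (3,1)
  17 : (3,2)
  18 : (3,3)
  19 : (3,4)
  20 : (4,0)
  21 : (4,1)
  22 : (4,2)
  23 : (4,3)
  24 : (4,4)
  25 : (5,0)
  26 : (5,1)
  27 : (5,2)
  28 : (5,3)
  29 : (5,4)
distinct pairs in image: 30 / 30 needed
  → bijection onto A×B; projections well-typed.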